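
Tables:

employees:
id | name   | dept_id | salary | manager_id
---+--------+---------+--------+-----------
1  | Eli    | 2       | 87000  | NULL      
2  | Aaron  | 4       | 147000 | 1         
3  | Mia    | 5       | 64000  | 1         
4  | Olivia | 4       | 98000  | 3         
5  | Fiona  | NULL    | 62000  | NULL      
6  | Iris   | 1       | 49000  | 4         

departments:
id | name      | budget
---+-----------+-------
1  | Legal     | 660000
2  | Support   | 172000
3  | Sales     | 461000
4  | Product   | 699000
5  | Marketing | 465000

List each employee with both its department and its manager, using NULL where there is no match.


Two LEFT JOINs from the same base table employees: one to departments via dept_id, one to employees itself via manager_id. Both are LEFT so every employee is preserved.
Match against departments:
  - employee 1 (Eli): dept_id=2 -> matches Support
  - employee 2 (Aaron): dept_id=4 -> matches Product
  - employee 3 (Mia): dept_id=5 -> matches Marketing
  - employee 4 (Olivia): dept_id=4 -> matches Product
  - employee 5 (Fiona): dept_id=NULL, no match -> kept with NULL
  - employee 6 (Iris): dept_id=1 -> matches Legal
Match against employees (self):
  - employee 1 (Eli): manager_id=NULL -> NULL
  - employee 2 (Aaron): manager_id=1 -> Eli
  - employee 3 (Mia): manager_id=1 -> Eli
  - employee 4 (Olivia): manager_id=3 -> Mia
  - employee 5 (Fiona): manager_id=NULL -> NULL
  - employee 6 (Iris): manager_id=4 -> Olivia

SQL:
SELECT a.name, b.name AS department, c.name AS manager
FROM employees a
LEFT JOIN departments b ON a.dept_id = b.id
LEFT JOIN employees c ON a.manager_id = c.id

Result:
name   | department | manager
-------+------------+--------
Eli    | Support    | NULL   
Aaron  | Product    | Eli    
Mia    | Marketing  | Eli    
Olivia | Product    | Mia    
Fiona  | NULL       | NULL   
Iris   | Legal      | Olivia 


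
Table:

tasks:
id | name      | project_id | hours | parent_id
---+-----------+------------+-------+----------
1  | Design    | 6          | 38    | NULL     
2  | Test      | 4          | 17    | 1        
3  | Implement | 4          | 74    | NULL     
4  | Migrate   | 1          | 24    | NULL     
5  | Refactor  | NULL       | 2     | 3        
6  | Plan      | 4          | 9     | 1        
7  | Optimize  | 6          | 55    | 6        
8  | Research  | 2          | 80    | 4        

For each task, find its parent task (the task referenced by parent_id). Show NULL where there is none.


This is a self-join: tasks is joined to a second copy of itself, matching each row's parent_id to another row's id. Use LEFT JOIN so rows with parent_id=NULL are kept.
  - task 1 (Design): parent_id=NULL -> NULL
  - task 2 (Test): parent_id=1 -> Design
  - task 3 (Implement): parent_id=NULL -> NULL
  - task 4 (Migrate): parent_id=NULL -> NULL
  - task 5 (Refactor): parent_id=3 -> Implement
  - task 6 (Plan): parent_id=1 -> Design
  - task 7 (Optimize): parent_id=6 -> Plan
  - task 8 (Research): parent_id=4 -> Migrate

SQL:
SELECT a.name AS item, b.name AS parent
FROM tasks a
LEFT JOIN tasks b ON a.parent_id = b.id

Result:
item      | parent   
----------+----------
Design    | NULL     
Test      | Design   
Implement | NULL     
Migrate   | NULL     
Refactor  | Implement
Plan      | Design   
Optimize  | Plan     
Research  | Migrate  


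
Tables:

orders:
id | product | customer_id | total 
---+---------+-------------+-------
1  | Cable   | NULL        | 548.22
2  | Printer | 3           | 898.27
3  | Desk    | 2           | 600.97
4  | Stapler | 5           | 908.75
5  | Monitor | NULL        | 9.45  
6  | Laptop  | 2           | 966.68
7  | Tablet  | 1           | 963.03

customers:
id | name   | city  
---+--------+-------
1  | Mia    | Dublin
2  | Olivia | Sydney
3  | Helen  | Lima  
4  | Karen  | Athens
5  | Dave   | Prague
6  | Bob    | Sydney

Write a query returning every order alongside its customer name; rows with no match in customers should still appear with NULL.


LEFT JOIN keeps every row from orders (the left table); where customer_id has no match in customers, the customer columns become NULL. Walk through each order:
  - order 1 (Cable): customer_id=NULL, no match -> kept with NULL
  - order 2 (Printer): customer_id=3 -> matches Helen
  - order 3 (Desk): customer_id=2 -> matches Olivia
  - order 4 (Stapler): customer_id=5 -> matches Dave
  - order 5 (Monitor): customer_id=NULL, no match -> kept with NULL
  - order 6 (Laptop): customer_id=2 -> matches Olivia
  - order 7 (Tablet): customer_id=1 -> matches Mia
All 7 rows appear; 2 have NULL customer.

SQL:
SELECT a.product, b.name AS customer
FROM orders a
LEFT JOIN customers b ON a.customer_id = b.id

Result:
product | customer
--------+---------
Cable   | NULL    
Printer | Helen   
Desk    | Olivia  
Stapler | Dave    
Monitor | NULL    
Laptop  | Olivia  
Tablet  | Mia     


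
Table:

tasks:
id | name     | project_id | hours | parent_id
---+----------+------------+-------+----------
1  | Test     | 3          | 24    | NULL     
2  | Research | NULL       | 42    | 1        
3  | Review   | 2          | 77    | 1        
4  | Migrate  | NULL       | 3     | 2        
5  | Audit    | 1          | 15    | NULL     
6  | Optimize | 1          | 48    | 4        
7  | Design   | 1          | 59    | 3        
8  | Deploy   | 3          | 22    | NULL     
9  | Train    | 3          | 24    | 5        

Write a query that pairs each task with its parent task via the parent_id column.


This is a self-join: tasks is joined to a second copy of itself, matching each row's parent_id to another row's id. Use LEFT JOIN so rows with parent_id=NULL are kept.
  - task 1 (Test): parent_id=NULL -> NULL
  - task 2 (Research): parent_id=1 -> Test
  - task 3 (Review): parent_id=1 -> Test
  - task 4 (Migrate): parent_id=2 -> Research
  - task 5 (Audit): parent_id=NULL -> NULL
  - task 6 (Optimize): parent_id=4 -> Migrate
  - task 7 (Design): parent_id=3 -> Review
  - task 8 (Deploy): parent_id=NULL -> NULL
  - task 9 (Train): parent_id=5 -> Audit

SQL:
SELECT a.name AS item, b.name AS parent
FROM tasks a
LEFT JOIN tasks b ON a.parent_id = b.id

Result:
item     | parent  
---------+---------
Test     | NULL    
Research | Test    
Review   | Test    
Migrate  | Research
Audit    | NULL    
Optimize | Migrate 
Design   | Review  
Deploy   | NULL    
Train    | Audit   


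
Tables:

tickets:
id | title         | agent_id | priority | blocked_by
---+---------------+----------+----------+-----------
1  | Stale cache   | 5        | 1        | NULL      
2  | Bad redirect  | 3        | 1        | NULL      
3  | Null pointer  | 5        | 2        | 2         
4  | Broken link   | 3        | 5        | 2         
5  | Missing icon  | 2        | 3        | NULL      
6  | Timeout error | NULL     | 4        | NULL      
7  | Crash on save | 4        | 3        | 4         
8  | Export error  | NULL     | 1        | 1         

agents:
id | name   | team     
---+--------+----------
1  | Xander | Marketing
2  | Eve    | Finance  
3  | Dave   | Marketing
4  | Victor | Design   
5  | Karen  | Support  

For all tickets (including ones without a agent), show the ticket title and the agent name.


LEFT JOIN keeps every row from tickets (the left table); where agent_id has no match in agents, the agent columns become NULL. Walk through each ticket:
  - ticket 1 (Stale cache): agent_id=5 -> matches Karen
  - ticket 2 (Bad redirect): agent_id=3 -> matches Dave
  - ticket 3 (Null pointer): agent_id=5 -> matches Karen
  - ticket 4 (Broken link): agent_id=3 -> matches Dave
  - ticket 5 (Missing icon): agent_id=2 -> matches Eve
  - ticket 6 (Timeout error): agent_id=NULL, no match -> kept with NULL
  - ticket 7 (Crash on save): agent_id=4 -> matches Victor
  - ticket 8 (Export error): agent_id=NULL, no match -> kept with NULL
All 8 rows appear; 2 have NULL agent.

SQL:
SELECT a.title, b.name AS agent
FROM tickets a
LEFT JOIN agents b ON a.agent_id = b.id

Result:
title         | agent 
--------------+-------
Stale cache   | Karen 
Bad redirect  | Dave  
Null pointer  | Karen 
Broken link   | Dave  
Missing icon  | Eve   
Timeout error | NULL  
Crash on save | Victor
Export error  | NULL  


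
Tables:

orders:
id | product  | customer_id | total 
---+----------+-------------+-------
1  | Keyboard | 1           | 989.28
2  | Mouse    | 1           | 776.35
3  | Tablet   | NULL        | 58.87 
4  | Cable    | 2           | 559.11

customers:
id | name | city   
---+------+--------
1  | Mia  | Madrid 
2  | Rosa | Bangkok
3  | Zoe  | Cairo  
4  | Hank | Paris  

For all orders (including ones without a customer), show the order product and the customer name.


LEFT JOIN keeps every row from orders (the left table); where customer_id has no match in customers, the customer columns become NULL. Walk through each order:
  - order 1 (Keyboard): customer_id=1 -> matches Mia
  - order 2 (Mouse): customer_id=1 -> matches Mia
  - order 3 (Tablet): customer_id=NULL, no match -> kept with NULL
  - order 4 (Cable): customer_id=2 -> matches Rosa
All 4 rows appear; 1 has NULL customer.

SQL:
SELECT a.product, b.name AS customer
FROM orders a
LEFT JOIN customers b ON a.customer_id = b.id

Result:
product  | customer
---------+---------
Keyboard | Mia     
Mouse    | Mia     
Tablet   | NULL    
Cable    | Rosa    


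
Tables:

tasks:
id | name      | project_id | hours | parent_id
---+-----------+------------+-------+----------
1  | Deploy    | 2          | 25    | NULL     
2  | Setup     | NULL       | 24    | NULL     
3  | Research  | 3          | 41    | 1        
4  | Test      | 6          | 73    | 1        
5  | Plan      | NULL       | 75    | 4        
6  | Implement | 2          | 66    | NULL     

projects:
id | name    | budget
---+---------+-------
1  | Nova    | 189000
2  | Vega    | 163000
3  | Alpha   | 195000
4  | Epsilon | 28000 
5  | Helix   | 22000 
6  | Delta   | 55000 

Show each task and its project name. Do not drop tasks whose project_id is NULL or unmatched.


LEFT JOIN keeps every row from tasks (the left table); where project_id has no match in projects, the project columns become NULL. Walk through each task:
  - task 1 (Deploy): project_id=2 -> matches Vega
  - task 2 (Setup): project_id=NULL, no match -> kept with NULL
  - task 3 (Research): project_id=3 -> matches Alpha
  - task 4 (Test): project_id=6 -> matches Delta
  - task 5 (Plan): project_id=NULL, no match -> kept with NULL
  - task 6 (Implement): project_id=2 -> matches Vega
All 6 rows appear; 2 have NULL project.

SQL:
SELECT a.name, b.name AS project
FROM tasks a
LEFT JOIN projects b ON a.project_id = b.id

Result:
name      | project
----------+--------
Deploy    | Vega   
Setup     | NULL   
Research  | Alpha  
Test      | Delta  
Plan      | NULL   
Implement | Vega   


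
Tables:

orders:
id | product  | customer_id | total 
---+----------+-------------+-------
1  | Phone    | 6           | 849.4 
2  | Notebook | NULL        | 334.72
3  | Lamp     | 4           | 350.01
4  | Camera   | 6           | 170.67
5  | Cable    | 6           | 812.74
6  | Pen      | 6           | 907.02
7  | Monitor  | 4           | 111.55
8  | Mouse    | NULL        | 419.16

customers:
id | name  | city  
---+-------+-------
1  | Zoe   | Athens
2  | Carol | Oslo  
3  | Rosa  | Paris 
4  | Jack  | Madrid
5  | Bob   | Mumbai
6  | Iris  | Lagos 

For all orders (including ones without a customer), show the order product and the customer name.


LEFT JOIN keeps every row from orders (the left table); where customer_id has no match in customers, the customer columns become NULL. Walk through each order:
  - order 1 (Phone): customer_id=6 -> matches Iris
  - order 2 (Notebook): customer_id=NULL, no match -> kept with NULL
  - order 3 (Lamp): customer_id=4 -> matches Jack
  - order 4 (Camera): customer_id=6 -> matches Iris
  - order 5 (Cable): customer_id=6 -> matches Iris
  - order 6 (Pen): customer_id=6 -> matches Iris
  - order 7 (Monitor): customer_id=4 -> matches Jack
  - order 8 (Mouse): customer_id=NULL, no match -> kept with NULL
All 8 rows appear; 2 have NULL customer.

SQL:
SELECT a.product, b.name AS customer
FROM orders a
LEFT JOIN customers b ON a.customer_id = b.id

Result:
product  | customer
---------+---------
Phone    | Iris    
Notebook | NULL    
Lamp     | Jack    
Camera   | Iris    
Cable    | Iris    
Pen      | Iris    
Monitor  | Jack    
Mouse    | NULL    


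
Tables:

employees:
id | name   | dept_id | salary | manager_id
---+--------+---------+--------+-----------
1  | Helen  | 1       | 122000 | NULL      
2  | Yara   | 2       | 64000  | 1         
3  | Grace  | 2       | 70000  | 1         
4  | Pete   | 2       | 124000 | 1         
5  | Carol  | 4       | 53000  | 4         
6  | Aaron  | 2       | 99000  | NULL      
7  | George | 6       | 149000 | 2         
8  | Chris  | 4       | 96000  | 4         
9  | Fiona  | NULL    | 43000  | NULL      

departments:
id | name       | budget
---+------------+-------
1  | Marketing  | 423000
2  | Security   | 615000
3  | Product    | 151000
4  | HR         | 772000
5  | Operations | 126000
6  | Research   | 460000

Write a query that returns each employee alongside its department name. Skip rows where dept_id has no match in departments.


INNER JOIN keeps only employees rows whose dept_id matches an id in departments. Walk through each employee:
  - employee 1 (Helen): dept_id=1 -> matches Marketing
  - employee 2 (Yara): dept_id=2 -> matches Security
  - employee 3 (Grace): dept_id=2 -> matches Security
  - employee 4 (Pete): dept_id=2 -> matches Security
  - employee 5 (Carol): dept_id=4 -> matches HR
  - employee 6 (Aaron): dept_id=2 -> matches Security
  - employee 7 (George): dept_id=6 -> matches Research
  - employee 8 (Chris): dept_id=4 -> matches HR
  - employee 9 (Fiona): dept_id=NULL, no match -> dropped
So 1 of 9 rows is dropped.

SQL:
SELECT a.name, b.name AS department
FROM employees a
INNER JOIN departments b ON a.dept_id = b.id

Result:
name   | department
-------+-----------
Helen  | Marketing 
Yara   | Security  
Grace  | Security  
Pete   | Security  
Carol  | HR        
Aaron  | Security  
George | Research  
Chris  | HR        


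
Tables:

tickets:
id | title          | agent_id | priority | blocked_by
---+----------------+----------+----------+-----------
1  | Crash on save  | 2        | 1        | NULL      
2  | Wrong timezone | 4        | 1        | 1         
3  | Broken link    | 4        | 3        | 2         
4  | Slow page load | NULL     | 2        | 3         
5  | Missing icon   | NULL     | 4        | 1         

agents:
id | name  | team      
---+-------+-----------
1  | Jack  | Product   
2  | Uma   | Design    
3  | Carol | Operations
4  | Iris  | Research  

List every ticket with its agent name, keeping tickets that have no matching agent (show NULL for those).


LEFT JOIN keeps every row from tickets (the left table); where agent_id has no match in agents, the agent columns become NULL. Walk through each ticket:
  - ticket 1 (Crash on save): agent_id=2 -> matches Uma
  - ticket 2 (Wrong timezone): agent_id=4 -> matches Iris
  - ticket 3 (Broken link): agent_id=4 -> matches Iris
  - ticket 4 (Slow page load): agent_id=NULL, no match -> kept with NULL
  - ticket 5 (Missing icon): agent_id=NULL, no match -> kept with NULL
All 5 rows appear; 2 have NULL agent.

SQL:
SELECT a.title, b.name AS agent
FROM tickets a
LEFT JOIN agents b ON a.agent_id = b.id

Result:
title          | agent
---------------+------
Crash on save  | Uma  
Wrong timezone | Iris 
Broken link    | Iris 
Slow page load | NULL 
Missing icon   | NULL 


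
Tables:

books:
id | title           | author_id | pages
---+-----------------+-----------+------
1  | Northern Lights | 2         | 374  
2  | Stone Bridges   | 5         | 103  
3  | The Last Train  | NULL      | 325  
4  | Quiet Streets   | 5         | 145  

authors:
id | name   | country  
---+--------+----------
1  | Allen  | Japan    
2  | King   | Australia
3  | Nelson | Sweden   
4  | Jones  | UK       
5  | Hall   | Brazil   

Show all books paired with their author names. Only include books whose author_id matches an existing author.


INNER JOIN keeps only books rows whose author_id matches an id in authors. Walk through each book:
  - book 1 (Northern Lights): author_id=2 -> matches King
  - book 2 (Stone Bridges): author_id=5 -> matches Hall
  - book 3 (The Last Train): author_id=NULL, no match -> dropped
  - book 4 (Quiet Streets): author_id=5 -> matches Hall
So 1 of 4 rows is dropped.

SQL:
SELECT a.title, b.name AS author
FROM books a
INNER JOIN authors b ON a.author_id = b.id

Result:
title           | author
----------------+-------
Northern Lights | King  
Stone Bridges   | Hall  
Quiet Streets   | Hall  


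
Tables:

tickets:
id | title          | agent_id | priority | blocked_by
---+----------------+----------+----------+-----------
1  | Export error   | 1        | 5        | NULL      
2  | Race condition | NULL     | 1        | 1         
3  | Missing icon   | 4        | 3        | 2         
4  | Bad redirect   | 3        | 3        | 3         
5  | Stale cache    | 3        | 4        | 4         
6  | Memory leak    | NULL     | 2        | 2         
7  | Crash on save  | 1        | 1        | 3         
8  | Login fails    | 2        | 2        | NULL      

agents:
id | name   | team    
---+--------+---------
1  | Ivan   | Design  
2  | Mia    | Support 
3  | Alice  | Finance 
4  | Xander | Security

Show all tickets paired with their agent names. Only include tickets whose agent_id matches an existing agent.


INNER JOIN keeps only tickets rows whose agent_id matches an id in agents. Walk through each ticket:
  - ticket 1 (Export error): agent_id=1 -> matches Ivan
  - ticket 2 (Race condition): agent_id=NULL, no match -> dropped
  - ticket 3 (Missing icon): agent_id=4 -> matches Xander
  - ticket 4 (Bad redirect): agent_id=3 -> matches Alice
  - ticket 5 (Stale cache): agent_id=3 -> matches Alice
  - ticket 6 (Memory leak): agent_id=NULL, no match -> dropped
  - ticket 7 (Crash on save): agent_id=1 -> matches Ivan
  - ticket 8 (Login fails): agent_id=2 -> matches Mia
So 2 of 8 rows are dropped.

SQL:
SELECT a.title, b.name AS agent
FROM tickets a
INNER JOIN agents b ON a.agent_id = b.id

Result:
title         | agent 
--------------+-------
Export error  | Ivan  
Missing icon  | Xander
Bad redirect  | Alice 
Stale cache   | Alice 
Crash on save | Ivan  
Login fails   | Mia   


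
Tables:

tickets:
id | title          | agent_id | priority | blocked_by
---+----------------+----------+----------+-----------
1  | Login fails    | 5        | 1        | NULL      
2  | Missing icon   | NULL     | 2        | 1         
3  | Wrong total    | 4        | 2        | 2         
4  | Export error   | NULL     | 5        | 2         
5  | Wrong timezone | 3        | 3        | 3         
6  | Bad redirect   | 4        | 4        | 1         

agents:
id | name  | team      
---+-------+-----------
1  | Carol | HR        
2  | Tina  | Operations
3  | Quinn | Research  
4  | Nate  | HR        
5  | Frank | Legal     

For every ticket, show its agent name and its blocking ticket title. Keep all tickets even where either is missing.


Two LEFT JOINs from the same base table tickets: one to agents via agent_id, one to tickets itself via blocked_by. Both are LEFT so every ticket is preserved.
Match against agents:
  - ticket 1 (Login fails): agent_id=5 -> matches Frank
  - ticket 2 (Missing icon): agent_id=NULL, no match -> kept with NULL
  - ticket 3 (Wrong total): agent_id=4 -> matches Nate
  - ticket 4 (Export error): agent_id=NULL, no match -> kept with NULL
  - ticket 5 (Wrong timezone): agent_id=3 -> matches Quinn
  - ticket 6 (Bad redirect): agent_id=4 -> matches Nate
Match against tickets (self):
  - ticket 1 (Login fails): blocked_by=NULL -> NULL
  - ticket 2 (Missing icon): blocked_by=1 -> Login fails
  - ticket 3 (Wrong total): blocked_by=2 -> Missing icon
  - ticket 4 (Export error): blocked_by=2 -> Missing icon
  - ticket 5 (Wrong timezone): blocked_by=3 -> Wrong total
  - ticket 6 (Bad redirect): blocked_by=1 -> Login fails

SQL:
SELECT a.title, b.name AS agent, c.title AS blocked_by
FROM tickets a
LEFT JOIN agents b ON a.agent_id = b.id
LEFT JOIN tickets c ON a.blocked_by = c.id

Result:
title          | agent | blocked_by  
---------------+-------+-------------
Login fails    | Frank | NULL        
Missing icon   | NULL  | Login fails 
Wrong total    | Nate  | Missing icon
Export error   | NULL  | Missing icon
Wrong timezone | Quinn | Wrong total 
Bad redirect   | Nate  | Login fails 


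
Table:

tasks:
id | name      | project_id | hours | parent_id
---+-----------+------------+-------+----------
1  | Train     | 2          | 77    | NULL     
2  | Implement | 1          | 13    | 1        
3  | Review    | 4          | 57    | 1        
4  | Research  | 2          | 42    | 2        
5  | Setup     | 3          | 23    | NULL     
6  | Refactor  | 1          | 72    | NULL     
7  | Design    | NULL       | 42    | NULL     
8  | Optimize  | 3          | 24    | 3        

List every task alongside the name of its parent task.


This is a self-join: tasks is joined to a second copy of itself, matching each row's parent_id to another row's id. Use LEFT JOIN so rows with parent_id=NULL are kept.
  - task 1 (Train): parent_id=NULL -> NULL
  - task 2 (Implement): parent_id=1 -> Train
  - task 3 (Review): parent_id=1 -> Train
  - task 4 (Research): parent_id=2 -> Implement
  - task 5 (Setup): parent_id=NULL -> NULL
  - task 6 (Refactor): parent_id=NULL -> NULL
  - task 7 (Design): parent_id=NULL -> NULL
  - task 8 (Optimize): parent_id=3 -> Review

SQL:
SELECT a.name AS item, b.name AS parent
FROM tasks a
LEFT JOIN tasks b ON a.parent_id = b.id

Result:
item      | parent   
----------+----------
Train     | NULL     
Implement | Train    
Review    | Train    
Research  | Implement
Setup     | NULL     
Refactor  | NULL     
Design    | NULL     
Optimize  | Review   


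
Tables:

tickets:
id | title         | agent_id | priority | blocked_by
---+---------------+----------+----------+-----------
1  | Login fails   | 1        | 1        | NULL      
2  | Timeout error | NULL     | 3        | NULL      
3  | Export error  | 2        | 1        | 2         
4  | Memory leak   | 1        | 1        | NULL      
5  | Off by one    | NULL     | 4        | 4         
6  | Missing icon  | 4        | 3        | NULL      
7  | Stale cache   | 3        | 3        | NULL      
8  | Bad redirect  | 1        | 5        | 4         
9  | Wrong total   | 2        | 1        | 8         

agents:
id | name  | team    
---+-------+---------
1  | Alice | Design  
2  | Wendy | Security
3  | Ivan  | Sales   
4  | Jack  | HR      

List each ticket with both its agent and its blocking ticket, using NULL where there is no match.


Two LEFT JOINs from the same base table tickets: one to agents via agent_id, one to tickets itself via blocked_by. Both are LEFT so every ticket is preserved.
Match against agents:
  - ticket 1 (Login fails): agent_id=1 -> matches Alice
  - ticket 2 (Timeout error): agent_id=NULL, no match -> kept with NULL
  - ticket 3 (Export error): agent_id=2 -> matches Wendy
  - ticket 4 (Memory leak): agent_id=1 -> matches Alice
  - ticket 5 (Off by one): agent_id=NULL, no match -> kept with NULL
  - ticket 6 (Missing icon): agent_id=4 -> matches Jack
  - ticket 7 (Stale cache): agent_id=3 -> matches Ivan
  - ticket 8 (Bad redirect): agent_id=1 -> matches Alice
  - ticket 9 (Wrong total): agent_id=2 -> matches Wendy
Match against tickets (self):
  - ticket 1 (Login fails): blocked_by=NULL -> NULL
  - ticket 2 (Timeout error): blocked_by=NULL -> NULL
  - ticket 3 (Export error): blocked_by=2 -> Timeout error
  - ticket 4 (Memory leak): blocked_by=NULL -> NULL
  - ticket 5 (Off by one): blocked_by=4 -> Memory leak
  - ticket 6 (Missing icon): blocked_by=NULL -> NULL
  - ticket 7 (Stale cache): blocked_by=NULL -> NULL
  - ticket 8 (Bad redirect): blocked_by=4 -> Memory leak
  - ticket 9 (Wrong total): blocked_by=8 -> Bad redirect

SQL:
SELECT a.title, b.name AS agent, c.title AS blocked_by
FROM tickets a
LEFT JOIN agents b ON a.agent_id = b.id
LEFT JOIN tickets c ON a.blocked_by = c.id

Result:
title         | agent | blocked_by   
--------------+-------+--------------
Login fails   | Alice | NULL         
Timeout error | NULL  | NULL         
Export error  | Wendy | Timeout error
Memory leak   | Alice | NULL         
Off by one    | NULL  | Memory leak  
Missing icon  | Jack  | NULL         
Stale cache   | Ivan  | NULL         
Bad redirect  | Alice | Memory leak  
Wrong total   | Wendy | Bad redirect 


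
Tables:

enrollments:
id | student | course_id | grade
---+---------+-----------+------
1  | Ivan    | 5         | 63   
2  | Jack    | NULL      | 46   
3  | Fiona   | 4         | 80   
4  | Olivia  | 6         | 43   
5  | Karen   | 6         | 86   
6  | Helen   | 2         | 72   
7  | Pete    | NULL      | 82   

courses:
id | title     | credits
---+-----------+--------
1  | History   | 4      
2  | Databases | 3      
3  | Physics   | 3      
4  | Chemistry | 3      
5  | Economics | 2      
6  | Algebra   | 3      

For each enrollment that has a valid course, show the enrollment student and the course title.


INNER JOIN keeps only enrollments rows whose course_id matches an id in courses. Walk through each enrollment:
  - enrollment 1 (Ivan): course_id=5 -> matches Economics
  - enrollment 2 (Jack): course_id=NULL, no match -> dropped
  - enrollment 3 (Fiona): course_id=4 -> matches Chemistry
  - enrollment 4 (Olivia): course_id=6 -> matches Algebra
  - enrollment 5 (Karen): course_id=6 -> matches Algebra
  - enrollment 6 (Helen): course_id=2 -> matches Databases
  - enrollment 7 (Pete): course_id=NULL, no match -> dropped
So 2 of 7 rows are dropped.

SQL:
SELECT a.student, b.title AS course
FROM enrollments a
INNER JOIN courses b ON a.course_id = b.id

Result:
student | course   
--------+----------
Ivan    | Economics
Fiona   | Chemistry
Olivia  | Algebra  
Karen   | Algebra  
Helen   | Databases


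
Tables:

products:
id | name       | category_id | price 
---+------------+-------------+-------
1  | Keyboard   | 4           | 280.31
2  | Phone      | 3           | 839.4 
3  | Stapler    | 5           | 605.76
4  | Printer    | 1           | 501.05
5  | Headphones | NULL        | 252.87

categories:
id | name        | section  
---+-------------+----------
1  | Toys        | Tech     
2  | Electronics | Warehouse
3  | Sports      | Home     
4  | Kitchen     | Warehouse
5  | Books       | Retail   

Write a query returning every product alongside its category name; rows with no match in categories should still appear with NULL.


LEFT JOIN keeps every row from products (the left table); where category_id has no match in categories, the category columns become NULL. Walk through each product:
  - product 1 (Keyboard): category_id=4 -> matches Kitchen
  - product 2 (Phone): category_id=3 -> matches Sports
  - product 3 (Stapler): category_id=5 -> matches Books
  - product 4 (Printer): category_id=1 -> matches Toys
  - product 5 (Headphones): category_id=NULL, no match -> kept with NULL
All 5 rows appear; 1 has NULL category.

SQL:
SELECT a.name, b.name AS category
FROM products a
LEFT JOIN categories b ON a.category_id = b.id

Result:
name       | category
-----------+---------
Keyboard   | Kitchen 
Phone      | Sports  
Stapler    | Books   
Printer    | Toys    
Headphones | NULL    


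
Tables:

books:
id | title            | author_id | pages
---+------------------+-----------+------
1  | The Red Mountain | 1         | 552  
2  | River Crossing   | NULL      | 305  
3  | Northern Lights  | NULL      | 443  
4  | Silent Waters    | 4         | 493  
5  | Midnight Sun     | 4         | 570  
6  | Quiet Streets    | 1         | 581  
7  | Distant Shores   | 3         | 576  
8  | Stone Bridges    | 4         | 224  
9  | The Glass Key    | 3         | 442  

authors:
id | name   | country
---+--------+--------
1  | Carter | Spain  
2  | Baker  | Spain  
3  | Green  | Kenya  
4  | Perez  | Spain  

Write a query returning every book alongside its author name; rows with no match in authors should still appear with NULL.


LEFT JOIN keeps every row from books (the left table); where author_id has no match in authors, the author columns become NULL. Walk through each book:
  - book 1 (The Red Mountain): author_id=1 -> matches Carter
  - book 2 (River Crossing): author_id=NULL, no match -> kept with NULL
  - book 3 (Northern Lights): author_id=NULL, no match -> kept with NULL
  - book 4 (Silent Waters): author_id=4 -> matches Perez
  - book 5 (Midnight Sun): author_id=4 -> matches Perez
  - book 6 (Quiet Streets): author_id=1 -> matches Carter
  - book 7 (Distant Shores): author_id=3 -> matches Green
  - book 8 (Stone Bridges): author_id=4 -> matches Perez
  - book 9 (The Glass Key): author_id=3 -> matches Green
All 9 rows appear; 2 have NULL author.

SQL:
SELECT a.title, b.name AS author
FROM books a
LEFT JOIN authors b ON a.author_id = b.id

Result:
title            | author
-----------------+-------
The Red Mountain | Carter
River Crossing   | NULL  
Northern Lights  | NULL  
Silent Waters    | Perez 
Midnight Sun     | Perez 
Quiet Streets    | Carter
Distant Shores   | Green 
Stone Bridges    | Perez 
The Glass Key    | Green 


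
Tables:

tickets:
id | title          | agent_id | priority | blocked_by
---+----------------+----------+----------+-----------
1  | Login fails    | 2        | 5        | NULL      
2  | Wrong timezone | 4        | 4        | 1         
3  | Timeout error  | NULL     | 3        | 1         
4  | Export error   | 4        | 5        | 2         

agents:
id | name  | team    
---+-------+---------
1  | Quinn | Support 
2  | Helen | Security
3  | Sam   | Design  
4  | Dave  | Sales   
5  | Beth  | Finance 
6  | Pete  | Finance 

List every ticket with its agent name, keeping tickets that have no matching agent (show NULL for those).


LEFT JOIN keeps every row from tickets (the left table); where agent_id has no match in agents, the agent columns become NULL. Walk through each ticket:
  - ticket 1 (Login fails): agent_id=2 -> matches Helen
  - ticket 2 (Wrong timezone): agent_id=4 -> matches Dave
  - ticket 3 (Timeout error): agent_id=NULL, no match -> kept with NULL
  - ticket 4 (Export error): agent_id=4 -> matches Dave
All 4 rows appear; 1 has NULL agent.

SQL:
SELECT a.title, b.name AS agent
FROM tickets a
LEFT JOIN agents b ON a.agent_id = b.id

Result:
title          | agent
---------------+------
Login fails    | Helen
Wrong timezone | Dave 
Timeout error  | NULL 
Export error   | Dave 


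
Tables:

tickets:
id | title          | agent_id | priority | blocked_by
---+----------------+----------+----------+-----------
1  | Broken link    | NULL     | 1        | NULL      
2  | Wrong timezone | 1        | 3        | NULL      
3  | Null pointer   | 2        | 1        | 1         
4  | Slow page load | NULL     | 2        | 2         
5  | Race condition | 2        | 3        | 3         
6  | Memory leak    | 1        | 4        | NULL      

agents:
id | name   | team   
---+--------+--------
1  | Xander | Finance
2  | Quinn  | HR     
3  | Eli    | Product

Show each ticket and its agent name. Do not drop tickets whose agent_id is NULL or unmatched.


LEFT JOIN keeps every row from tickets (the left table); where agent_id has no match in agents, the agent columns become NULL. Walk through each ticket:
  - ticket 1 (Broken link): agent_id=NULL, no match -> kept with NULL
  - ticket 2 (Wrong timezone): agent_id=1 -> matches Xander
  - ticket 3 (Null pointer): agent_id=2 -> matches Quinn
  - ticket 4 (Slow page load): agent_id=NULL, no match -> kept with NULL
  - ticket 5 (Race condition): agent_id=2 -> matches Quinn
  - ticket 6 (Memory leak): agent_id=1 -> matches Xander
All 6 rows appear; 2 have NULL agent.

SQL:
SELECT a.title, b.name AS agent
FROM tickets a
LEFT JOIN agents b ON a.agent_id = b.id

Result:
title          | agent 
---------------+-------
Broken link    | NULL  
Wrong timezone | Xander
Null pointer   | Quinn 
Slow page load | NULL  
Race condition | Quinn 
Memory leak    | Xander


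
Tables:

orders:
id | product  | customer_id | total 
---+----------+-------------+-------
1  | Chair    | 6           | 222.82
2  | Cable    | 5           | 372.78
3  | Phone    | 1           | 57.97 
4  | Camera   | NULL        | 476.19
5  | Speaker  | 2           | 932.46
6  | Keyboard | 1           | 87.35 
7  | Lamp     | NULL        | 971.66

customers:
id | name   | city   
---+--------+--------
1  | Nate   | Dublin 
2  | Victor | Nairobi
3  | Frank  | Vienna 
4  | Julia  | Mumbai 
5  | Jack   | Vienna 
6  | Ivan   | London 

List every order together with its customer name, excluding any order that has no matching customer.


INNER JOIN keeps only orders rows whose customer_id matches an id in customers. Walk through each order:
  - order 1 (Chair): customer_id=6 -> matches Ivan
  - order 2 (Cable): customer_id=5 -> matches Jack
  - order 3 (Phone): customer_id=1 -> matches Nate
  - order 4 (Camera): customer_id=NULL, no match -> dropped
  - order 5 (Speaker): customer_id=2 -> matches Victor
  - order 6 (Keyboard): customer_id=1 -> matches Nate
  - order 7 (Lamp): customer_id=NULL, no match -> dropped
So 2 of 7 rows are dropped.

SQL:
SELECT a.product, b.name AS customer
FROM orders a
INNER JOIN customers b ON a.customer_id = b.id

Result:
product  | customer
---------+---------
Chair    | Ivan    
Cable    | Jack    
Phone    | Nate    
Speaker  | Victor  
Keyboard | Nate    


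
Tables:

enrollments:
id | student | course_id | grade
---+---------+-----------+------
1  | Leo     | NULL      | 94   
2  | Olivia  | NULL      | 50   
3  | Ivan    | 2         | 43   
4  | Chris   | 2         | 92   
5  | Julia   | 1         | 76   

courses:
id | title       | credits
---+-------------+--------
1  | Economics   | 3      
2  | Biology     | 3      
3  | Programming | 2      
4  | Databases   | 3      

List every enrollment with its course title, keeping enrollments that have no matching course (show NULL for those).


LEFT JOIN keeps every row from enrollments (the left table); where course_id has no match in courses, the course columns become NULL. Walk through each enrollment:
  - enrollment 1 (Leo): course_id=NULL, no match -> kept with NULL
  - enrollment 2 (Olivia): course_id=NULL, no match -> kept with NULL
  - enrollment 3 (Ivan): course_id=2 -> matches Biology
  - enrollment 4 (Chris): course_id=2 -> matches Biology
  - enrollment 5 (Julia): course_id=1 -> matches Economics
All 5 rows appear; 2 have NULL course.

SQL:
SELECT a.student, b.title AS course
FROM enrollments a
LEFT JOIN courses b ON a.course_id = b.id

Result:
student | course   
--------+----------
Leo     | NULL     
Olivia  | NULL     
Ivan    | Biology  
Chris   | Biology  
Julia   | Economics


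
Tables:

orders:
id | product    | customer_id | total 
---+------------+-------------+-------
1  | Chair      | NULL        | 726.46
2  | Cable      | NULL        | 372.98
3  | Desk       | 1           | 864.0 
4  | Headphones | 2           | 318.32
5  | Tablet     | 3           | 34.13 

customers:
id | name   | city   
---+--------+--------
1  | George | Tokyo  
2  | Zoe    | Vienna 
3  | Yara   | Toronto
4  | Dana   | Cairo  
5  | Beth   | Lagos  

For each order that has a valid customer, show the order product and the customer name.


INNER JOIN keeps only orders rows whose customer_id matches an id in customers. Walk through each order:
  - order 1 (Chair): customer_id=NULL, no match -> dropped
  - order 2 (Cable): customer_id=NULL, no match -> dropped
  - order 3 (Desk): customer_id=1 -> matches George
  - order 4 (Headphones): customer_id=2 -> matches Zoe
  - order 5 (Tablet): customer_id=3 -> matches Yara
So 2 of 5 rows are dropped.

SQL:
SELECT a.product, b.name AS customer
FROM orders a
INNER JOIN customers b ON a.customer_id = b.id

Result:
product    | customer
-----------+---------
Desk       | George  
Headphones | Zoe     
Tablet     | Yara    


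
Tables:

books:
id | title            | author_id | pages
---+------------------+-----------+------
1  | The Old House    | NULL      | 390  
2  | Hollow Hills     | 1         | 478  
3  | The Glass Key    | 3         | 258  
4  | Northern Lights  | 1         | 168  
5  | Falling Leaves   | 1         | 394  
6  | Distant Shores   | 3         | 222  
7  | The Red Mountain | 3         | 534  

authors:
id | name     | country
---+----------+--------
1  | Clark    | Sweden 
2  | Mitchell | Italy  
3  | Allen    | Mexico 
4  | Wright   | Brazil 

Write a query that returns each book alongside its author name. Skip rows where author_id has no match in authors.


INNER JOIN keeps only books rows whose author_id matches an id in authors. Walk through each book:
  - book 1 (The Old House): author_id=NULL, no match -> dropped
  - book 2 (Hollow Hills): author_id=1 -> matches Clark
  - book 3 (The Glass Key): author_id=3 -> matches Allen
  - book 4 (Northern Lights): author_id=1 -> matches Clark
  - book 5 (Falling Leaves): author_id=1 -> matches Clark
  - book 6 (Distant Shores): author_id=3 -> matches Allen
  - book 7 (The Red Mountain): author_id=3 -> matches Allen
So 1 of 7 rows is dropped.

SQL:
SELECT a.title, b.name AS author
FROM books a
INNER JOIN authors b ON a.author_id = b.id

Result:
title            | author
-----------------+-------
Hollow Hills     | Clark 
The Glass Key    | Allen 
Northern Lights  | Clark 
Falling Leaves   | Clark 
Distant Shores   | Allen 
The Red Mountain | Allen 


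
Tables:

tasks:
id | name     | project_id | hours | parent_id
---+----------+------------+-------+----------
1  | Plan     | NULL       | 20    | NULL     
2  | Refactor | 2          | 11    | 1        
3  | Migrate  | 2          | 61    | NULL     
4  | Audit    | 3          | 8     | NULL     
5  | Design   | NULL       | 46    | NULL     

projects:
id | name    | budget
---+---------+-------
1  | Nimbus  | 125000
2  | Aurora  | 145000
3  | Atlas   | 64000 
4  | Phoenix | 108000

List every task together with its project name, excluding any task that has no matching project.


INNER JOIN keeps only tasks rows whose project_id matches an id in projects. Walk through each task:
  - task 1 (Plan): project_id=NULL, no match -> dropped
  - task 2 (Refactor): project_id=2 -> matches Aurora
  - task 3 (Migrate): project_id=2 -> matches Aurora
  - task 4 (Audit): project_id=3 -> matches Atlas
  - task 5 (Design): project_id=NULL, no match -> dropped
So 2 of 5 rows are dropped.

SQL:
SELECT a.name, b.name AS project
FROM tasks a
INNER JOIN projects b ON a.project_id = b.id

Result:
name     | project
---------+--------
Refactor | Aurora 
Migrate  | Aurora 
Audit    | Atlas  


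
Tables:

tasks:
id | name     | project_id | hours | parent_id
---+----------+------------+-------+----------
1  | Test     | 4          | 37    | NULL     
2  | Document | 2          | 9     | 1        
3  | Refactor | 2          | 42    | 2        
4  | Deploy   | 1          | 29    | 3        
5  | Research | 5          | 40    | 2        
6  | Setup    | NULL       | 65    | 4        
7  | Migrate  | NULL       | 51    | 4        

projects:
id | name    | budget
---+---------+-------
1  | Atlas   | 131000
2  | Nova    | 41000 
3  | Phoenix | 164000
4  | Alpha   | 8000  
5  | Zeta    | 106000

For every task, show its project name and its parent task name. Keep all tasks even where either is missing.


Two LEFT JOINs from the same base table tasks: one to projects via project_id, one to tasks itself via parent_id. Both are LEFT so every task is preserved.
Match against projects:
  - task 1 (Test): project_id=4 -> matches Alpha
  - task 2 (Document): project_id=2 -> matches Nova
  - task 3 (Refactor): project_id=2 -> matches Nova
  - task 4 (Deploy): project_id=1 -> matches Atlas
  - task 5 (Research): project_id=5 -> matches Zeta
  - task 6 (Setup): project_id=NULL, no match -> kept with NULL
  - task 7 (Migrate): project_id=NULL, no match -> kept with NULL
Match against tasks (self):
  - task 1 (Test): parent_id=NULL -> NULL
  - task 2 (Document): parent_id=1 -> Test
  - task 3 (Refactor): parent_id=2 -> Document
  - task 4 (Deploy): parent_id=3 -> Refactor
  - task 5 (Research): parent_id=2 -> Document
  - task 6 (Setup): parent_id=4 -> Deploy
  - task 7 (Migrate): parent_id=4 -> Deploy

SQL:
SELECT a.name, b.name AS project, c.name AS parent
FROM tasks a
LEFT JOIN projects b ON a.project_id = b.id
LEFT JOIN tasks c ON a.parent_id = c.id

Result:
name     | project | parent  
---------+---------+---------
Test     | Alpha   | NULL    
Document | Nova    | Test    
Refactor | Nova    | Document
Deploy   | Atlas   | Refactor
Research | Zeta    | Document
Setup    | NULL    | Deploy  
Migrate  | NULL    | Deploy  
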